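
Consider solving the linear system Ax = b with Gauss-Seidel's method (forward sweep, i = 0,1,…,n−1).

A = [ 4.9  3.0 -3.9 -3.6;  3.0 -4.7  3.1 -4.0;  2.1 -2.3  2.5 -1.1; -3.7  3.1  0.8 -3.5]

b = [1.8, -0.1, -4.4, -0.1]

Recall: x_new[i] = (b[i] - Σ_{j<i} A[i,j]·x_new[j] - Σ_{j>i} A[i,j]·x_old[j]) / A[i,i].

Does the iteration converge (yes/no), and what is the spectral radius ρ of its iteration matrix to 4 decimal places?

no, ρ = 1.1463

Diagonal D = diag(4.9, -4.7, 2.5, -3.5); L, U strict lower/upper.
GS T = -(D+L)⁻¹U: row 0 first, T[0,1] = -(3)/(4.9) = -0.6122; later rows by forward substitution.
  T[0,:] = [+0.0000, -0.6122, +0.7959, +0.7347]
  T[1,:] = [+0.0000, -0.3908, +1.1676, -0.3821]
  T[2,:] = [+0.0000, +0.1548, +0.4056, -0.5287]
  T[3,:] = [+0.0000, +0.3365, +0.2855, -1.2360]
|roots of det(T-λI)|: 1.1463, 0.4440, 0.3691, 0.0000.
spectral radius ρ = 1.1463; 1.1463 > 1 ⇒ diverges.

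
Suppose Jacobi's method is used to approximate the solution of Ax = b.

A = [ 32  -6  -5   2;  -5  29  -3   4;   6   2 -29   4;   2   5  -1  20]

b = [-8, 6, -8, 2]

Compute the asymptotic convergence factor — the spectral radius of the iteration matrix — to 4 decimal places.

0.3327

Let D = diag(32, 29, -29, 20); L, U the strict triangles.
T_J = -D⁻¹(L+U): T[3,1] = -(5)/(20) = -0.2500; T[3,3] = 0.
  T[0,:] = [+0.0000  +0.1875  +0.1562  -0.0625]
  T[1,:] = [+0.1724  +0.0000  +0.1034  -0.1379]
  T[2,:] = [+0.2069  +0.0690  +0.0000  +0.1379]
  T[3,:] = [-0.1000  -0.2500  +0.0500  +0.0000]
|eigenvalues of T|: 0.3327, 0.2586, 0.2082, 0.1341.
ρ = 0.3327; 0.3327 < 1 ⇒ converges.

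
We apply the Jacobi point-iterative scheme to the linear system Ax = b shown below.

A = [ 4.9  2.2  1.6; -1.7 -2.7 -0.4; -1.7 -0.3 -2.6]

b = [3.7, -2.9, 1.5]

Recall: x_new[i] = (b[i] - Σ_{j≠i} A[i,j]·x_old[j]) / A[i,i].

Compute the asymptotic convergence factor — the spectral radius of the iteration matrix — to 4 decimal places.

0.7746

Split A = D + L + U, D = diag(4.9, -2.7, -2.6).
T_J = -D⁻¹(L+U): T[0,1] = -(2.2)/(4.9) = -0.4490; T[0,0] = 0.
  T[0,:] = [+0.0000, -0.4490, -0.3265]
  T[1,:] = [-0.6296, +0.0000, -0.1481]
  T[2,:] = [-0.6538, -0.1154, +0.0000]
|eigenvalues of T|: 0.7746, 0.6388, 0.1358.
spectral radius ρ = 0.7746; 0.7746 < 1, so it converges for any x₀.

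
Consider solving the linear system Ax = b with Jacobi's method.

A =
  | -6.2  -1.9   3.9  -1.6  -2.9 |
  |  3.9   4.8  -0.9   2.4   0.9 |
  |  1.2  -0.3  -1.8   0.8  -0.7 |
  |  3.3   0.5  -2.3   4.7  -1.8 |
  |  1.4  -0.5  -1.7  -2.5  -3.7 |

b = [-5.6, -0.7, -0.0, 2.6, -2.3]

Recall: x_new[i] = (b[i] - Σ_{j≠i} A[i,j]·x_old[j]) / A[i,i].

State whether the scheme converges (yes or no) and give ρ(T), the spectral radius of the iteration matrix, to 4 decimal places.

Write A = D+L+U with D = diag(-6.2, 4.8, -1.8, 4.7, -3.7).
Jacobi: T = -D⁻¹(L+U), T[3,2] = -(-2.3)/(4.7) = +0.4894; T[3,3] = 0.
  T[0,:] = [+0.0000 -0.3065 +0.6290 -0.2581 -0.4677]
  T[1,:] = [-0.8125 +0.0000 +0.1875 -0.5000 -0.1875]
  T[2,:] = [+0.6667 -0.1667 +0.0000 +0.4444 -0.3889]
  T[3,:] = [-0.7021 -0.1064 +0.4894 +0.0000 +0.3830]
  T[4,:] = [+0.3784 -0.1351 -0.4595 -0.6757 +0.0000]
|λ(T)| sorted: 1.1603, 0.7462, 0.5771, 0.5771, 0.2355.
ρ(T) = max|λ| = 1.1603; 1.1603 > 1: divergent.

no, ρ = 1.1603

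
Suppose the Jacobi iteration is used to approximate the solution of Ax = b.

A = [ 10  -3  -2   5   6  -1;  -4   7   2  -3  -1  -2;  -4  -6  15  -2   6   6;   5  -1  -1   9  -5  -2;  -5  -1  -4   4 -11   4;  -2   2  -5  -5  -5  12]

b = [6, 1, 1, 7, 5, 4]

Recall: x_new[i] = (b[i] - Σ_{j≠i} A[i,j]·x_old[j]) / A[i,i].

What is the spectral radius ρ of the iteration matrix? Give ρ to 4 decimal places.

Let D = diag(10, 7, 15, 9, -11, 12); L, U the strict triangles.
T_J = -D⁻¹(L+U): T[3,5] = -(-2)/(9) = +0.2222; T[3,3] = 0.
  T[0,:] = [+0.0000  +0.3000  +0.2000  -0.5000  -0.6000  +0.1000]
  T[1,:] = [+0.5714  +0.0000  -0.2857  +0.4286  +0.1429  +0.2857]
  T[2,:] = [+0.2667  +0.4000  +0.0000  +0.1333  -0.4000  -0.4000]
  T[3,:] = [-0.5556  +0.1111  +0.1111  +0.0000  +0.5556  +0.2222]
  T[4,:] = [-0.4545  -0.0909  -0.3636  +0.3636  +0.0000  +0.3636]
  T[5,:] = [+0.1667  -0.1667  +0.4167  +0.4167  +0.4167  +0.0000]
|eigenvalues of T|: 1.1239, 0.9169, 0.6064, 0.4926, 0.4926, 0.4670.
spectral radius ρ = 1.1239; 1.1239 > 1: divergent.

1.1239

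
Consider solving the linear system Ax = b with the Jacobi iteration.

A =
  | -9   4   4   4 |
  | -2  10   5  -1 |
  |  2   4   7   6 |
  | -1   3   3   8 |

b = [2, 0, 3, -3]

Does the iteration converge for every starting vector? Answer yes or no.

yes

Let D = diag(-9, 10, 7, 8); L, U the strict triangles.
Jacobi T = -D⁻¹(L+U): T[1,2] = -(5)/(10) = -0.5000; T[1,1] = 0.
  T[0,:] = [+0.0000  +0.4444  +0.4444  +0.4444]
  T[1,:] = [+0.2000  +0.0000  -0.5000  +0.1000]
  T[2,:] = [-0.2857  -0.5714  +0.0000  -0.8571]
  T[3,:] = [+0.1250  -0.3750  -0.3750  +0.0000]
eigenvalue magnitudes: 0.8739, 0.5565, 0.3174, 0.0000.
spectral radius ρ = 0.8739; 0.8739 < 1, so it converges for any x₀.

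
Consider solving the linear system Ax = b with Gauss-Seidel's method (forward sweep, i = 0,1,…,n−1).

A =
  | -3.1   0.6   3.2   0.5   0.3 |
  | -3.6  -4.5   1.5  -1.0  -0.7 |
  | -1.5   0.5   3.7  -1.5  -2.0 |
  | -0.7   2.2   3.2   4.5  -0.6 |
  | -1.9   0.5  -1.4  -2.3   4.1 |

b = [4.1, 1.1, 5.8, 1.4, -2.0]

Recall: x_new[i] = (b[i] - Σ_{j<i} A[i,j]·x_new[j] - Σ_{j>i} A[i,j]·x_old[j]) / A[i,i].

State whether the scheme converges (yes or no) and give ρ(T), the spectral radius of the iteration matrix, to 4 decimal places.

Write A = D+L+U with D = diag(-3.1, -4.5, 3.7, 4.5, 4.1).
T_GS = -(D+L)⁻¹U: row 0 first, T[0,1] = -(0.6)/(-3.1) = +0.1935; later rows by forward substitution.
  T[0,:] = [+0.0000 +0.1935 +1.0323 +0.1613 +0.0968]
  T[1,:] = [+0.0000 -0.1548 -0.4925 -0.3513 -0.2330]
  T[2,:] = [+0.0000 +0.0994 +0.4850 +0.5183 +0.6113]
  T[3,:] = [+0.0000 +0.0351 +0.0564 -0.1717 -0.1724]
  T[4,:] = [+0.0000 +0.1622 +0.7357 +0.1982 +0.1853]
eigenvalue magnitudes: 0.8952, 0.4611, 0.0626, 0.0626, 0.0000.
spectral radius ρ = 0.8952; 0.8952 < 1, so it converges for any x₀.

yes, ρ = 0.8952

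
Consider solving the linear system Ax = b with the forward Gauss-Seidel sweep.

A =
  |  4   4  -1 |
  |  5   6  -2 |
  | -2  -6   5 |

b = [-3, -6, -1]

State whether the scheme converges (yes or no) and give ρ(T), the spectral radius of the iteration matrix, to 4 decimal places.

yes, ρ = 0.9418

A = D + L + U where D = diag(4, 6, 5).
Gauss-Seidel: T = -(D+L)⁻¹U, row 0 first, T[0,1] = -(4)/(4) = -1.0000; later rows by forward substitution.
  T[0,:] = [+0.0000  -1.0000  +0.2500]
  T[1,:] = [+0.0000  +0.8333  +0.1250]
  T[2,:] = [+0.0000  +0.6000  +0.2500]
|λ(T)| sorted: 0.9418, 0.1416, 0.0000.
ρ(T) = max|λ| = 0.9418; 0.9418 < 1 ⇒ converges.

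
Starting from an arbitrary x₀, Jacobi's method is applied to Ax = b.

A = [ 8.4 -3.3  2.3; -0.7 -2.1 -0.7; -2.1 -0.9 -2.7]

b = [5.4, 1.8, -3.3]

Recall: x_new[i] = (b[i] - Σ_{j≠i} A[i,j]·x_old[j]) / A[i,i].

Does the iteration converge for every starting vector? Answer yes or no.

yes

Let D = diag(8.4, -2.1, -2.7); L, U the strict triangles.
Jacobi: T = -D⁻¹(L+U), T[1,2] = -(-0.7)/(-2.1) = -0.3333; T[1,1] = 0.
  T[0,:] = [+0.0000, +0.3929, -0.2738]
  T[1,:] = [-0.3333, +0.0000, -0.3333]
  T[2,:] = [-0.7778, -0.3333, +0.0000]
|eigenvalues of T|: 0.5652, 0.3555, 0.3555.
spectral radius ρ = 0.5652; 0.5652 < 1, so it converges for any x₀.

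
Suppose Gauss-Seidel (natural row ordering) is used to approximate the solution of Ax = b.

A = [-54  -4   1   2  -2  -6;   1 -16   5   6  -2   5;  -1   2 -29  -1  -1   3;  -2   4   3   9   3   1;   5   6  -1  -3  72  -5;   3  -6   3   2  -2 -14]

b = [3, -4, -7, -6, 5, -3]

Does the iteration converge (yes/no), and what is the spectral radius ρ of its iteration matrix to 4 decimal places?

Diagonal D = diag(-54, -16, -29, 9, 72, -14); L, U strict lower/upper.
T_GS = -(D+L)⁻¹U: row 0 first, T[0,4] = -(-2)/(-54) = -0.0370; later rows by forward substitution.
  T[0,:] = [+0.0000 -0.0741 +0.0185 +0.0370 -0.0370 -0.1111]
  T[1,:] = [+0.0000 -0.0046 +0.3137 +0.3773 -0.1273 +0.3056]
  T[2,:] = [+0.0000 +0.0022 +0.0210 -0.0097 -0.0420 +0.1284]
  T[3,:] = [+0.0000 -0.0151 -0.1423 -0.1562 -0.2710 -0.3144]
  T[4,:] = [+0.0000 +0.0049 -0.0331 -0.0407 +0.0013 +0.0404]
  T[5,:] = [+0.0000 -0.0163 -0.1416 -0.1724 -0.0013 -0.1779]
eigenvalue magnitudes: 0.3384, 0.1121, 0.0602, 0.0602, 0.0288, 0.0000.
spectral radius ρ = 0.3384; 0.3384 < 1, so it converges for any x₀.

yes, ρ = 0.3384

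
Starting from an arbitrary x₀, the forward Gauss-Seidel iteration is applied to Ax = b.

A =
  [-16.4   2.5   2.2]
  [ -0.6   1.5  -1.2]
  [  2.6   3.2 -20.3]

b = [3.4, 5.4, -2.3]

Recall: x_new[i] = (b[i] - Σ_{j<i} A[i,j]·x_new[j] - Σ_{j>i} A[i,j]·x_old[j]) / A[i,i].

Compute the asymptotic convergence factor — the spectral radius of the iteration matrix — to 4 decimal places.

Write A = D+L+U with D = diag(-16.4, 1.5, -20.3).
Gauss-Seidel: T = -(D+L)⁻¹U, row 0 first, T[0,2] = -(2.2)/(-16.4) = +0.1341; later rows by forward substitution.
  T[0,:] = [+0.0000, +0.1524, +0.1341]
  T[1,:] = [+0.0000, +0.0610, +0.8537]
  T[2,:] = [+0.0000, +0.0291, +0.1517]
|eigenvalues of T|: 0.2705, 0.0577, 0.0000.
ρ(T) = max|λ| = 0.2705; 0.2705 < 1, so it converges for any x₀.

0.2705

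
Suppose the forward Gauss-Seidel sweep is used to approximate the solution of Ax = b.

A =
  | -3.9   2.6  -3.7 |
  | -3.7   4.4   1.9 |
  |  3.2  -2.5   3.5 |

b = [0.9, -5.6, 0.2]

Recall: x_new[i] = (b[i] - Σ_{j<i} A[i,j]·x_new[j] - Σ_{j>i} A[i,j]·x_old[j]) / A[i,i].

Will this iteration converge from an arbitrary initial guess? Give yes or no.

Let D = diag(-3.9, 4.4, 3.5); L, U the strict triangles.
T_GS = -(D+L)⁻¹U: row 0 first, T[0,1] = -(2.6)/(-3.9) = +0.6667; later rows by forward substitution.
  T[0,:] = [+0.0000 +0.6667 -0.9487]
  T[1,:] = [+0.0000 +0.5606 -1.2296]
  T[2,:] = [+0.0000 -0.2091 -0.0109]
|λ(T)| sorted: 0.8569, 0.3072, 0.0000.
ρ = 0.8569; 0.8569 < 1, so it converges for any x₀.

yes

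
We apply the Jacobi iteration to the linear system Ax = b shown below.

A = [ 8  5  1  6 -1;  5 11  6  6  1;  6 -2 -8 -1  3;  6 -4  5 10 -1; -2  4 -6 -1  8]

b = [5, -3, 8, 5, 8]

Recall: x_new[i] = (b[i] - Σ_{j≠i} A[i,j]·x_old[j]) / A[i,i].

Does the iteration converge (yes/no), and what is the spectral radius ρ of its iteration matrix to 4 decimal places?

Split A = D + L + U, D = diag(8, 11, -8, 10, 8).
Jacobi: T = -D⁻¹(L+U), T[4,0] = -(-2)/(8) = +0.2500; T[4,4] = 0.
  T[0,:] = [+0.0000 -0.6250 -0.1250 -0.7500 +0.1250]
  T[1,:] = [-0.4545 +0.0000 -0.5455 -0.5455 -0.0909]
  T[2,:] = [+0.7500 -0.2500 +0.0000 -0.1250 +0.3750]
  T[3,:] = [-0.6000 +0.4000 -0.5000 +0.0000 +0.1000]
  T[4,:] = [+0.2500 -0.5000 +0.7500 +0.1250 +0.0000]
|roots of det(T-λI)|: 1.1642, 0.8351, 0.8351, 0.2264, 0.0132.
spectral radius ρ = 1.1642; 1.1642 > 1, so it fails to converge.

no, ρ = 1.1642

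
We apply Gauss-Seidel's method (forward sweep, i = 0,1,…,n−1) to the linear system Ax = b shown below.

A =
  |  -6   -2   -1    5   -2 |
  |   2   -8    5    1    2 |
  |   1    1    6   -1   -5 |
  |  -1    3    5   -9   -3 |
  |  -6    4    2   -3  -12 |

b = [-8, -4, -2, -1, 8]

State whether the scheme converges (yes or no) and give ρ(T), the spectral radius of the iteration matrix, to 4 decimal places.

A = D + L + U where D = diag(-6, -8, 6, -9, -12).
GS T = -(D+L)⁻¹U: row 0 first, T[0,1] = -(-2)/(-6) = -0.3333; later rows by forward substitution.
  T[0,:] = [+0.0000 -0.3333 -0.1667 +0.8333 -0.3333]
  T[1,:] = [+0.0000 -0.0833 +0.5833 +0.3333 +0.1667]
  T[2,:] = [+0.0000 +0.0694 -0.0694 -0.0278 +0.8611]
  T[3,:] = [+0.0000 +0.0478 +0.1744 +0.0031 +0.2377]
  T[4,:] = [+0.0000 +0.1385 +0.2226 -0.3110 +0.3063]
moduli |λ_i(T)| = 0.5974, 0.2994, 0.2994, 0.1081, 0.0000.
ρ = 0.5974; 0.5974 < 1: convergent.

yes, ρ = 0.5974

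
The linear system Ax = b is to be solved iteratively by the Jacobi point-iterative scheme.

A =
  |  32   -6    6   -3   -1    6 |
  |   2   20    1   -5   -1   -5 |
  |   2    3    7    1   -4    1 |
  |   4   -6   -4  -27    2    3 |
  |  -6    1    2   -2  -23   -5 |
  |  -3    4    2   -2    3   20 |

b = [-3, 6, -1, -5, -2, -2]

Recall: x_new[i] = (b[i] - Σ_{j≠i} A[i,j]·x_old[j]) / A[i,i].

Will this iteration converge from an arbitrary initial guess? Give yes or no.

yes

Write A = D+L+U with D = diag(32, 20, 7, -27, -23, 20).
Jacobi T = -D⁻¹(L+U): T[2,4] = -(-4)/(7) = +0.5714; T[2,2] = 0.
  T[0,:] = [+0.0000, +0.1875, -0.1875, +0.0938, +0.0312, -0.1875]
  T[1,:] = [-0.1000, +0.0000, -0.0500, +0.2500, +0.0500, +0.2500]
  T[2,:] = [-0.2857, -0.4286, +0.0000, -0.1429, +0.5714, -0.1429]
  T[3,:] = [+0.1481, -0.2222, -0.1481, +0.0000, +0.0741, +0.1111]
  T[4,:] = [-0.2609, +0.0435, +0.0870, -0.0870, +0.0000, -0.2174]
  T[5,:] = [+0.1500, -0.2000, -0.1000, +0.1000, -0.1500, +0.0000]
|roots of det(T-λI)|: 0.5559, 0.3616, 0.3616, 0.2293, 0.2293, 0.1528.
ρ = 0.5559; 0.5559 < 1 ⇒ converges.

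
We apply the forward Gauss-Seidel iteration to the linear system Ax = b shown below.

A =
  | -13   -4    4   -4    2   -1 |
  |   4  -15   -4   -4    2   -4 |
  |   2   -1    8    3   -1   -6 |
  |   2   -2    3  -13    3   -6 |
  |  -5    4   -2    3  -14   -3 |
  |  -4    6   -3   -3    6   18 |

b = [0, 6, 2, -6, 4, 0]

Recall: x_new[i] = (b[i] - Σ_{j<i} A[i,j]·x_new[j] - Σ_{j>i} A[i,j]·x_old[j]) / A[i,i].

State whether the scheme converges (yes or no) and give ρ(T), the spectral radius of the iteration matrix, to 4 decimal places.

yes, ρ = 0.5509

Split A = D + L + U, D = diag(-13, -15, 8, -13, -14, 18).
T_GS = -(D+L)⁻¹U: row 0 first, T[0,5] = -(-1)/(-13) = -0.0769; later rows by forward substitution.
  T[0,:] = [+0.0000, -0.3077, +0.3077, -0.3077, +0.1538, -0.0769]
  T[1,:] = [+0.0000, -0.0821, -0.1846, -0.3487, +0.1744, -0.2872]
  T[2,:] = [+0.0000, +0.0667, -0.1000, -0.3417, +0.1083, +0.7333]
  T[3,:] = [+0.0000, -0.0193, +0.0527, -0.0725, +0.2526, -0.2600]
  T[4,:] = [+0.0000, +0.0728, -0.1371, +0.0435, +0.0335, -0.4293]
  T[5,:] = [+0.0000, -0.0574, +0.1677, -0.0357, +0.0251, +0.3006]
|λ(T)| sorted: 0.5509, 0.2853, 0.1454, 0.1454, 0.1018, 0.0000.
spectral radius ρ = 0.5509; 0.5509 < 1, so it converges for any x₀.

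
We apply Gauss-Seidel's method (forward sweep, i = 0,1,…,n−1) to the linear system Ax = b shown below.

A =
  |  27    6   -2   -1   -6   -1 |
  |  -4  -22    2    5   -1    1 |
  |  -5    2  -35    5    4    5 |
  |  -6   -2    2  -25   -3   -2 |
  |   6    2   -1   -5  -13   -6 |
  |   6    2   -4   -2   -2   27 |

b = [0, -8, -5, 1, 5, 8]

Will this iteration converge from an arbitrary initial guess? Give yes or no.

A = D + L + U where D = diag(27, -22, -35, -25, -13, 27).
T_GS = -(D+L)⁻¹U: row 0 first, T[0,1] = -(6)/(27) = -0.2222; later rows by forward substitution.
  T[0,:] = [+0.0000, -0.2222, +0.0741, +0.0370, +0.2222, +0.0370]
  T[1,:] = [+0.0000, +0.0404, +0.0774, +0.2205, -0.0859, +0.0387]
  T[2,:] = [+0.0000, +0.0341, -0.0062, +0.1502, +0.0776, +0.1398]
  T[3,:] = [+0.0000, +0.0528, -0.0245, -0.0145, -0.1603, -0.0808]
  T[4,:] = [+0.0000, -0.1193, +0.0560, +0.0451, +0.1450, -0.4182]
  T[5,:] = [+0.0000, +0.0465, -0.0208, -0.0001, -0.0327, -0.0274]
moduli |λ_i(T)| = 0.3037, 0.1097, 0.1097, 0.0985, 0.0985, 0.0000.
ρ = 0.3037; 0.3037 < 1 ⇒ converges.

yes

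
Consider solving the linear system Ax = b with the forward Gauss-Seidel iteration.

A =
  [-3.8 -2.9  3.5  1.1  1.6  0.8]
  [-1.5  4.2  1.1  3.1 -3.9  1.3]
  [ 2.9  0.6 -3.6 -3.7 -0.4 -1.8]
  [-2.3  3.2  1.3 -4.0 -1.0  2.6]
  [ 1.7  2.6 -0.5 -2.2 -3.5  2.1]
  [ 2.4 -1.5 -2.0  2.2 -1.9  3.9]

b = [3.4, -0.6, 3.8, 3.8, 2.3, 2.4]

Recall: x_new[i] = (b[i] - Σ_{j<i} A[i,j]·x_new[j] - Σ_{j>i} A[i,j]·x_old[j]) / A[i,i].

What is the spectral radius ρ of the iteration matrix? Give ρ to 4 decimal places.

1.2454

A = D + L + U where D = diag(-3.8, 4.2, -3.6, -4, -3.5, 3.9).
T_GS = -(D+L)⁻¹U: row 0 first, T[0,5] = -(0.8)/(-3.8) = +0.2105; later rows by forward substitution.
  T[0,:] = [+0.0000  -0.7632  +0.9211  +0.2895  +0.4211  +0.2105]
  T[1,:] = [+0.0000  -0.2726  +0.0670  -0.6347  +1.0789  -0.2343]
  T[2,:] = [+0.0000  -0.6602  +0.7531  -0.9004  +0.4079  -0.3695]
  T[3,:] = [+0.0000  +0.0062  -0.2312  -0.9668  +0.5036  +0.2214]
  T[4,:] = [+0.0000  -0.4827  +0.5349  +0.4055  +0.6312  +0.4418]
  T[5,:] = [+0.0000  -0.2124  +0.2362  -0.1411  +0.3885  -0.3188]
|eigenvalues of T|: 1.2454, 0.9274, 0.9274, 0.4322, 0.0410, 0.0000.
ρ(T) = max|λ| = 1.2454; 1.2454 > 1 ⇒ diverges.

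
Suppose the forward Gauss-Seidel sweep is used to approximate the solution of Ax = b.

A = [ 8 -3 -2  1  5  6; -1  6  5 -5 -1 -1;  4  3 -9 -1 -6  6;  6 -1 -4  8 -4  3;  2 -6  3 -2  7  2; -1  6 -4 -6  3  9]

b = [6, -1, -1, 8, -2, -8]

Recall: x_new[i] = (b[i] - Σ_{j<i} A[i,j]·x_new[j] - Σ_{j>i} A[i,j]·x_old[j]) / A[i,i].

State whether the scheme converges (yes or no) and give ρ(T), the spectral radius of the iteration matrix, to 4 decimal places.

Let D = diag(8, 6, -9, 8, 7, 9); L, U the strict triangles.
GS T = -(D+L)⁻¹U: row 0 first, T[0,1] = -(-3)/(8) = +0.3750; later rows by forward substitution.
  T[0,:] = [+0.0000  +0.3750  +0.2500  -0.1250  -0.6250  -0.7500]
  T[1,:] = [+0.0000  +0.0625  -0.7917  +0.8125  +0.0625  +0.0417]
  T[2,:] = [+0.0000  +0.1875  -0.1528  +0.1042  -0.9236  +0.3472]
  T[3,:] = [+0.0000  -0.1797  -0.3628  +0.2474  +0.5148  +0.3663]
  T[4,:] = [+0.0000  -0.1853  -0.7882  +0.7582  +0.7750  -0.0799]
  T[5,:] = [+0.0000  +0.0253  +0.5085  -0.5971  -0.4368  +0.3140]
|λ(T)| sorted: 1.4746, 0.4593, 0.2325, 0.2325, 0.0151, 0.0000.
ρ = 1.4746; 1.4746 > 1 ⇒ diverges.

no, ρ = 1.4746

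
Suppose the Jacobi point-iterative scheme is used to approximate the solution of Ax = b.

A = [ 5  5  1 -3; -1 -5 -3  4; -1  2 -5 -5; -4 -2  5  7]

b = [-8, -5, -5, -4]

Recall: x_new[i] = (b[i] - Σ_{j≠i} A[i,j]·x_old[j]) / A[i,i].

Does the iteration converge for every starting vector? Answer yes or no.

Write A = D+L+U with D = diag(5, -5, -5, 7).
Jacobi T = -D⁻¹(L+U): T[3,0] = -(-4)/(7) = +0.5714; T[3,3] = 0.
  T[0,:] = [+0.0000 -1.0000 -0.2000 +0.6000]
  T[1,:] = [-0.2000 +0.0000 -0.6000 +0.8000]
  T[2,:] = [-0.2000 +0.4000 +0.0000 -1.0000]
  T[3,:] = [+0.5714 +0.2857 -0.7143 +0.0000]
moduli |λ_i(T)| = 1.1311, 0.9329, 0.9329, 0.5283.
spectral radius ρ = 1.1311; 1.1311 > 1: divergent.

no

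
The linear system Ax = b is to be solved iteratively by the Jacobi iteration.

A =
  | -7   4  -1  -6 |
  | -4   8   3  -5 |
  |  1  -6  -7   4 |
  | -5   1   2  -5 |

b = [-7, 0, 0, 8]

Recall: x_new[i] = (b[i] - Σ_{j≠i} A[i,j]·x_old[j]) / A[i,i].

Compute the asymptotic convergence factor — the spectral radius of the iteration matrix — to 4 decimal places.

Diagonal D = diag(-7, 8, -7, -5); L, U strict lower/upper.
T_J = -D⁻¹(L+U): T[0,2] = -(-1)/(-7) = -0.1429; T[0,0] = 0.
  T[0,:] = [+0.0000 +0.5714 -0.1429 -0.8571]
  T[1,:] = [+0.5000 +0.0000 -0.3750 +0.6250]
  T[2,:] = [+0.1429 -0.8571 +0.0000 +0.5714]
  T[3,:] = [-1.0000 +0.2000 +0.4000 +0.0000]
|eigenvalues of T|: 1.4739, 1.0312, 0.5827, 0.1400.
ρ(T) = max|λ| = 1.4739; 1.4739 > 1 ⇒ diverges.

1.4739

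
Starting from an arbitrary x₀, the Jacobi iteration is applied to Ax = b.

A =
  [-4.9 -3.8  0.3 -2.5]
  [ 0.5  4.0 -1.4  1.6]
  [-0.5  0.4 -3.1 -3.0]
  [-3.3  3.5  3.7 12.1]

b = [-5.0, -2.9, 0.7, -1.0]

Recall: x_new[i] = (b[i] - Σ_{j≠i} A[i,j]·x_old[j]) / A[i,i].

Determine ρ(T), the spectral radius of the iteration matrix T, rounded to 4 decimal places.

0.8345

Let D = diag(-4.9, 4, -3.1, 12.1); L, U the strict triangles.
Jacobi: T = -D⁻¹(L+U), T[2,1] = -(0.4)/(-3.1) = +0.1290; T[2,2] = 0.
  T[0,:] = [+0.0000, -0.7755, +0.0612, -0.5102]
  T[1,:] = [-0.1250, +0.0000, +0.3500, -0.4000]
  T[2,:] = [-0.1613, +0.1290, +0.0000, -0.9677]
  T[3,:] = [+0.2727, -0.2893, -0.3058, +0.0000]
|roots of det(T-λI)|: 0.8345, 0.4993, 0.3527, 0.3527.
spectral radius ρ = 0.8345; 0.8345 < 1, so it converges for any x₀.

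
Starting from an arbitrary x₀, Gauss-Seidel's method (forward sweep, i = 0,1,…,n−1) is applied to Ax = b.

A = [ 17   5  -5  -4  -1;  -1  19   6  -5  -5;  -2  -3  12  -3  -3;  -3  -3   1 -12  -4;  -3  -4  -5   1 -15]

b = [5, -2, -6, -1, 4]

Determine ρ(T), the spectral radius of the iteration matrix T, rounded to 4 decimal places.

Split A = D + L + U, D = diag(17, 19, 12, -12, -15).
GS T = -(D+L)⁻¹U: row 0 first, T[0,1] = -(5)/(17) = -0.2941; later rows by forward substitution.
  T[0,:] = [+0.0000, -0.2941, +0.2941, +0.2353, +0.0588]
  T[1,:] = [+0.0000, -0.0155, -0.3003, +0.2755, +0.2663]
  T[2,:] = [+0.0000, -0.0529, -0.0261, +0.3581, +0.3264]
  T[3,:] = [+0.0000, +0.0730, -0.0006, -0.0979, -0.3874]
  T[4,:] = [+0.0000, +0.0854, +0.0299, -0.2464, -0.2174]
eigenvalue magnitudes: 0.6186, 0.1530, 0.1279, 0.1279, 0.0000.
ρ = 0.6186; 0.6186 < 1 ⇒ converges.

0.6186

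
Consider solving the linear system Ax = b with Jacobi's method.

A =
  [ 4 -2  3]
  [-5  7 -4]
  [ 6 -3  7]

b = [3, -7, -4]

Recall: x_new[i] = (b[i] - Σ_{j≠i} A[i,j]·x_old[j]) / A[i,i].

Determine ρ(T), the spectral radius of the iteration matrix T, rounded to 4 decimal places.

Write A = D+L+U with D = diag(4, 7, 7).
T_J = -D⁻¹(L+U): T[0,2] = -(3)/(4) = -0.7500; T[0,0] = 0.
  T[0,:] = [+0.0000 +0.5000 -0.7500]
  T[1,:] = [+0.7143 +0.0000 +0.5714]
  T[2,:] = [-0.8571 +0.4286 +0.0000]
|eigenvalues of T|: 1.2720, 0.8133, 0.4586.
ρ = 1.2720; 1.2720 > 1, so it fails to converge.

1.2720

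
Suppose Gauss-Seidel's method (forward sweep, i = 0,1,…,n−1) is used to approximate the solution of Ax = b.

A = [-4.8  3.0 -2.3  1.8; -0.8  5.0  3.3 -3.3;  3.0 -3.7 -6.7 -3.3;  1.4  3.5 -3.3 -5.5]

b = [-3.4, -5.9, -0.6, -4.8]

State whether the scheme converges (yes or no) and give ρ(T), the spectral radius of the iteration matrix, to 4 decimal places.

Split A = D + L + U, D = diag(-4.8, 5, -6.7, -5.5).
Gauss-Seidel: T = -(D+L)⁻¹U, row 0 first, T[0,2] = -(-2.3)/(-4.8) = -0.4792; later rows by forward substitution.
  T[0,:] = [+0.0000  +0.6250  -0.4792  +0.3750]
  T[1,:] = [+0.0000  +0.1000  -0.7367  +0.7200]
  T[2,:] = [+0.0000  +0.2246  +0.1923  -0.7222]
  T[3,:] = [+0.0000  +0.0880  -0.7061  +0.9870]
moduli |λ_i(T)| = 1.3791, 0.1937, 0.1937, 0.0000.
ρ = 1.3791; 1.3791 > 1, so it fails to converge.

no, ρ = 1.3791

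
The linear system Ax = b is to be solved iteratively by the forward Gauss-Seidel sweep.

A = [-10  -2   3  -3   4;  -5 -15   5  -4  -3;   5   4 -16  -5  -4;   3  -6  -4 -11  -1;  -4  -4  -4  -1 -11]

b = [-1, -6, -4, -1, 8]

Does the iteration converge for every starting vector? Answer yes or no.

yes

Split A = D + L + U, D = diag(-10, -15, -16, -11, -11).
GS T = -(D+L)⁻¹U: row 0 first, T[0,3] = -(-3)/(-10) = -0.3000; later rows by forward substitution.
  T[0,:] = [+0.0000, -0.2000, +0.3000, -0.3000, +0.4000]
  T[1,:] = [+0.0000, +0.0667, +0.2333, -0.1667, -0.3333]
  T[2,:] = [+0.0000, -0.0458, +0.1521, -0.4479, -0.2083]
  T[3,:] = [+0.0000, -0.0742, -0.1008, +0.1720, +0.2758]
  T[4,:] = [+0.0000, +0.0719, -0.2401, +0.3169, +0.0264]
eigenvalue magnitudes: 0.6248, 0.1371, 0.1371, 0.0586, 0.0000.
spectral radius ρ = 0.6248; 0.6248 < 1 ⇒ converges.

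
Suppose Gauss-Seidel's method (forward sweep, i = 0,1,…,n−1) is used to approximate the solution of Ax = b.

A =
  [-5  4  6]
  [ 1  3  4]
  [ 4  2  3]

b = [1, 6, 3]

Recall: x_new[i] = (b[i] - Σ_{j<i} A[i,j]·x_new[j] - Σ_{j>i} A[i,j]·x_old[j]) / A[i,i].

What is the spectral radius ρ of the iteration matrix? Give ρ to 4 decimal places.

Let D = diag(-5, 3, 3); L, U the strict triangles.
T_GS = -(D+L)⁻¹U: row 0 first, T[0,1] = -(4)/(-5) = +0.8000; later rows by forward substitution.
  T[0,:] = [+0.0000  +0.8000  +1.2000]
  T[1,:] = [+0.0000  -0.2667  -1.7333]
  T[2,:] = [+0.0000  -0.8889  -0.4444]
|eigenvalues of T|: 1.6000, 0.8889, 0.0000.
ρ(T) = max|λ| = 1.6000; 1.6000 > 1: divergent.

1.6000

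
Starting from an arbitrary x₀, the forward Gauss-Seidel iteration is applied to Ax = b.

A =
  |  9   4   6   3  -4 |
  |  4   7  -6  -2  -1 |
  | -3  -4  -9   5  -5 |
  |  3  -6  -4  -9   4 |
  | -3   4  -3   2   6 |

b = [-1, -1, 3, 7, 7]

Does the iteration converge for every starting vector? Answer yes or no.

no

Let D = diag(9, 7, -9, -9, 6); L, U the strict triangles.
GS T = -(D+L)⁻¹U: row 0 first, T[0,3] = -(3)/(9) = -0.3333; later rows by forward substitution.
  T[0,:] = [+0.0000, -0.4444, -0.6667, -0.3333, +0.4444]
  T[1,:] = [+0.0000, +0.2540, +1.2381, +0.4762, -0.1111]
  T[2,:] = [+0.0000, +0.0353, -0.3280, +0.4550, -0.6543]
  T[3,:] = [+0.0000, -0.3331, -0.9018, -0.6308, +0.9575]
  T[4,:] = [+0.0000, -0.2629, -1.0221, -0.0463, -0.3500]
eigenvalue magnitudes: 1.1977, 0.5389, 0.5389, 0.1352, 0.0000.
ρ = 1.1977; 1.1977 > 1, so it fails to converge.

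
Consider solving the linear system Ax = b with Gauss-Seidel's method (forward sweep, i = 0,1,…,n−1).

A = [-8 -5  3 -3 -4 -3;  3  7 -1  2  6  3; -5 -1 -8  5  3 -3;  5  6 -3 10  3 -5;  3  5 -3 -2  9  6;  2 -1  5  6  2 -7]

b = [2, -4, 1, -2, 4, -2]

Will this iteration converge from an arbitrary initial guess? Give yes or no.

no

Write A = D+L+U with D = diag(-8, 7, -8, 10, 9, -7).
Gauss-Seidel: T = -(D+L)⁻¹U, row 0 first, T[0,1] = -(-5)/(-8) = -0.6250; later rows by forward substitution.
  T[0,:] = [+0.0000, -0.6250, +0.3750, -0.3750, -0.5000, -0.3750]
  T[1,:] = [+0.0000, +0.2679, -0.0179, -0.1250, -0.6429, -0.2679]
  T[2,:] = [+0.0000, +0.3571, -0.2321, +0.8750, +0.7679, -0.1071]
  T[3,:] = [+0.0000, +0.2589, -0.2464, +0.5250, +0.5661, +0.8161]
  T[4,:] = [+0.0000, +0.2361, -0.2472, +0.6028, +0.9056, -0.2472]
  T[5,:] = [+0.0000, +0.3277, -0.3380, +1.1579, +1.2414, +0.4834]
eigenvalue magnitudes: 1.3597, 0.4551, 0.4551, 0.2448, 0.0463, 0.0000.
ρ = 1.3597; 1.3597 > 1, so it fails to converge.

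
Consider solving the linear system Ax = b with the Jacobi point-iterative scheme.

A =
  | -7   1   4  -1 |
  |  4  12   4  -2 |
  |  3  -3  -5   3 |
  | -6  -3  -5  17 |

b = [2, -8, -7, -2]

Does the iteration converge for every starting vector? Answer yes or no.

yes

Split A = D + L + U, D = diag(-7, 12, -5, 17).
Jacobi: T = -D⁻¹(L+U), T[2,0] = -(3)/(-5) = +0.6000; T[2,2] = 0.
  T[0,:] = [+0.0000  +0.1429  +0.5714  -0.1429]
  T[1,:] = [-0.3333  +0.0000  -0.3333  +0.1667]
  T[2,:] = [+0.6000  -0.6000  +0.0000  +0.6000]
  T[3,:] = [+0.3529  +0.1765  +0.2941  +0.0000]
|roots of det(T-λI)|: 0.8661, 0.5266, 0.5266, 0.1715.
ρ(T) = max|λ| = 0.8661; 0.8661 < 1: convergent.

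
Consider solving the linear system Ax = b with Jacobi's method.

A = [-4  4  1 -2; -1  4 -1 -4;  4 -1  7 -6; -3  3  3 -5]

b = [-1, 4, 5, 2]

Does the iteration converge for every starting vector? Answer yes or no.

Split A = D + L + U, D = diag(-4, 4, 7, -5).
Jacobi: T = -D⁻¹(L+U), T[0,3] = -(-2)/(-4) = -0.5000; T[0,0] = 0.
  T[0,:] = [+0.0000, +1.0000, +0.2500, -0.5000]
  T[1,:] = [+0.2500, +0.0000, +0.2500, +1.0000]
  T[2,:] = [-0.5714, +0.1429, +0.0000, +0.8571]
  T[3,:] = [-0.6000, +0.6000, +0.6000, +0.0000]
eigenvalue magnitudes: 1.3025, 0.9340, 0.9340, 0.4244.
ρ = 1.3025; 1.3025 > 1: divergent.

no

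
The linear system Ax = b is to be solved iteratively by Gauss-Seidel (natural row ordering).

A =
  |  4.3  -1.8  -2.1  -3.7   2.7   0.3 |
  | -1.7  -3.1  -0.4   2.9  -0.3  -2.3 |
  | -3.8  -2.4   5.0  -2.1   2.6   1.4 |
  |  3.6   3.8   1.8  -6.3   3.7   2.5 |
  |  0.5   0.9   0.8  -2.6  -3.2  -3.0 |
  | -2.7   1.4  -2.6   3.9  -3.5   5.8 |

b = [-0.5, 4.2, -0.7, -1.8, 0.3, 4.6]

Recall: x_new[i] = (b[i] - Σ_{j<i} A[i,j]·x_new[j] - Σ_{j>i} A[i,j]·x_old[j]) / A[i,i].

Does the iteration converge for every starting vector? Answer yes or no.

no

Split A = D + L + U, D = diag(4.3, -3.1, 5, -6.3, -3.2, 5.8).
GS T = -(D+L)⁻¹U: row 0 first, T[0,1] = -(-1.8)/(4.3) = +0.4186; later rows by forward substitution.
  T[0,:] = [+0.0000, +0.4186, +0.4884, +0.8605, -0.6279, -0.0698]
  T[1,:] = [+0.0000, -0.2296, -0.3968, +0.4636, +0.2476, -0.7037]
  T[2,:] = [+0.0000, +0.2080, +0.1807, +1.2965, -0.8784, -0.6708]
  T[3,:] = [+0.0000, +0.1602, +0.0913, +1.1418, +0.1269, -0.2591]
  T[4,:] = [+0.0000, -0.0773, -0.0643, -0.3387, -0.3511, -1.1035]
  T[5,:] = [+0.0000, +0.1892, +0.3039, -0.1023, -1.0430, -0.6550]
|roots of det(T-λI)|: 1.4097, 0.9714, 0.9714, 0.4034, 0.0108, 0.0000.
ρ = 1.4097; 1.4097 > 1 ⇒ diverges.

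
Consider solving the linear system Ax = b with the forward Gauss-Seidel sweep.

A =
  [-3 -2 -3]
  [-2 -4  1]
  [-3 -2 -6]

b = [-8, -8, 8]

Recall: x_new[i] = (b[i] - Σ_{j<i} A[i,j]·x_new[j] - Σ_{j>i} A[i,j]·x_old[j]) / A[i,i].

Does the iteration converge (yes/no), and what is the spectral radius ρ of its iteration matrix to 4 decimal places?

yes, ρ = 0.7020

Let D = diag(-3, -4, -6); L, U the strict triangles.
T_GS = -(D+L)⁻¹U: row 0 first, T[0,2] = -(-3)/(-3) = -1.0000; later rows by forward substitution.
  T[0,:] = [+0.0000, -0.6667, -1.0000]
  T[1,:] = [+0.0000, +0.3333, +0.7500]
  T[2,:] = [+0.0000, +0.2222, +0.2500]
|λ(T)| sorted: 0.7020, 0.1187, 0.0000.
ρ = 0.7020; 0.7020 < 1 ⇒ converges.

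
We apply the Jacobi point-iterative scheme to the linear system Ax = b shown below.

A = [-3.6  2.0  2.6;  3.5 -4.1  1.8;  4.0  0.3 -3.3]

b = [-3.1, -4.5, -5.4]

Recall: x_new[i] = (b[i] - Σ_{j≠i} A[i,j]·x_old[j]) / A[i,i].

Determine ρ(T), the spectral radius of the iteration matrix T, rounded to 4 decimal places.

Write A = D+L+U with D = diag(-3.6, -4.1, -3.3).
Jacobi T = -D⁻¹(L+U): T[1,2] = -(1.8)/(-4.1) = +0.4390; T[1,1] = 0.
  T[0,:] = [+0.0000 +0.5556 +0.7222]
  T[1,:] = [+0.8537 +0.0000 +0.4390]
  T[2,:] = [+1.2121 +0.0909 +0.0000]
moduli |λ_i(T)| = 1.2893, 1.0226, 0.2667.
spectral radius ρ = 1.2893; 1.2893 > 1: divergent.

1.2893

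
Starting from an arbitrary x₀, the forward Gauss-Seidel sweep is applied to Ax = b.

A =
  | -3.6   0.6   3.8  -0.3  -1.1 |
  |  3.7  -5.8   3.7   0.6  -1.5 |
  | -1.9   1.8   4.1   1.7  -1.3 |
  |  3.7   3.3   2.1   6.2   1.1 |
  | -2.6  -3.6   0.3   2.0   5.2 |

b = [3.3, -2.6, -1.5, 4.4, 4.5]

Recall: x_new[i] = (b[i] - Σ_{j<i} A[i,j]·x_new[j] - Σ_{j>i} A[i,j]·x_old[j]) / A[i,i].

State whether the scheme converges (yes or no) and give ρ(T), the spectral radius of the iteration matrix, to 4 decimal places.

Diagonal D = diag(-3.6, -5.8, 4.1, 6.2, 5.2); L, U strict lower/upper.
GS T = -(D+L)⁻¹U: row 0 first, T[0,4] = -(-1.1)/(-3.6) = -0.3056; later rows by forward substitution.
  T[0,:] = [+0.0000, +0.1667, +1.0556, -0.0833, -0.3056]
  T[1,:] = [+0.0000, +0.1063, +1.3113, +0.0503, -0.4535]
  T[2,:] = [+0.0000, +0.0306, -0.0865, -0.4753, +0.3746]
  T[3,:] = [+0.0000, -0.1664, -1.2986, +0.1840, +0.1195]
  T[4,:] = [+0.0000, +0.2192, +1.9400, -0.0502, -0.5343]
moduli |λ_i(T)| = 1.2991, 1.0874, 0.0872, 0.0318, 0.0000.
ρ(T) = max|λ| = 1.2991; 1.2991 > 1: divergent.

no, ρ = 1.2991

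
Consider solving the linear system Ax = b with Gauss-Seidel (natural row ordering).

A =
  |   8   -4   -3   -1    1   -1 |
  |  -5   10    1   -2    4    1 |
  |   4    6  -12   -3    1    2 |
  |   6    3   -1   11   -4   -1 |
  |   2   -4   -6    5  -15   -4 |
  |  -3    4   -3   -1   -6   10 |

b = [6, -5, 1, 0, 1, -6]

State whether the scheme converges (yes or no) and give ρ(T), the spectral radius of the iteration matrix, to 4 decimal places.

Diagonal D = diag(8, 10, -12, 11, -15, 10); L, U strict lower/upper.
T_GS = -(D+L)⁻¹U: row 0 first, T[0,3] = -(-1)/(8) = +0.1250; later rows by forward substitution.
  T[0,:] = [+0.0000 +0.5000 +0.3750 +0.1250 -0.1250 +0.1250]
  T[1,:] = [+0.0000 +0.2500 +0.0875 +0.2625 -0.4625 -0.0375]
  T[2,:] = [+0.0000 +0.2917 +0.1687 -0.0771 -0.1896 +0.1896]
  T[3,:] = [+0.0000 -0.3144 -0.2131 -0.1468 +0.5407 +0.0502]
  T[4,:] = [+0.0000 -0.2215 -0.1119 -0.0714 +0.3627 -0.2991]
  T[5,:] = [+0.0000 -0.0268 +0.0397 -0.1482 +0.3623 -0.0651]
moduli |λ_i(T)| = 0.5062, 0.2794, 0.2794, 0.1334, 0.0690, 0.0000.
spectral radius ρ = 0.5062; 0.5062 < 1 ⇒ converges.

yes, ρ = 0.5062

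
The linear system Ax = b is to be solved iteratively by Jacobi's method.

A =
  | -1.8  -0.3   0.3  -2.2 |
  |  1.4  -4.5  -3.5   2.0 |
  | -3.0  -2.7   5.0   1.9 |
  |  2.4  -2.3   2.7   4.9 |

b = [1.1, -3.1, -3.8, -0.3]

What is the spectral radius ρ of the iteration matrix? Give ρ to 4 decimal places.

1.1966

Diagonal D = diag(-1.8, -4.5, 5, 4.9); L, U strict lower/upper.
Jacobi T = -D⁻¹(L+U): T[3,2] = -(2.7)/(4.9) = -0.5510; T[3,3] = 0.
  T[0,:] = [+0.0000 -0.1667 +0.1667 -1.2222]
  T[1,:] = [+0.3111 +0.0000 -0.7778 +0.4444]
  T[2,:] = [+0.6000 +0.5400 +0.0000 -0.3800]
  T[3,:] = [-0.4898 +0.4694 -0.5510 +0.0000]
|roots of det(T-λI)|: 1.1966, 0.9593, 0.7479, 0.7479.
ρ(T) = max|λ| = 1.1966; 1.1966 > 1: divergent.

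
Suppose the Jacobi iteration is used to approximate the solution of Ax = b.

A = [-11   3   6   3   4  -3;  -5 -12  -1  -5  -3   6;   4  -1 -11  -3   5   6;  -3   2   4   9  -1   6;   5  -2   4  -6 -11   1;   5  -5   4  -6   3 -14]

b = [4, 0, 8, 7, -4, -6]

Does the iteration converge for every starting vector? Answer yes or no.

Diagonal D = diag(-11, -12, -11, 9, -11, -14); L, U strict lower/upper.
Jacobi: T = -D⁻¹(L+U), T[4,1] = -(-2)/(-11) = -0.1818; T[4,4] = 0.
  T[0,:] = [+0.0000, +0.2727, +0.5455, +0.2727, +0.3636, -0.2727]
  T[1,:] = [-0.4167, +0.0000, -0.0833, -0.4167, -0.2500, +0.5000]
  T[2,:] = [+0.3636, -0.0909, +0.0000, -0.2727, +0.4545, +0.5455]
  T[3,:] = [+0.3333, -0.2222, -0.4444, +0.0000, +0.1111, -0.6667]
  T[4,:] = [+0.4545, -0.1818, +0.3636, -0.5455, +0.0000, +0.0909]
  T[5,:] = [+0.3571, -0.3571, +0.2857, -0.4286, +0.2143, +0.0000]
moduli |λ_i(T)| = 1.1310, 0.6960, 0.6960, 0.4402, 0.4402, 0.2855.
ρ(T) = max|λ| = 1.1310; 1.1310 > 1, so it fails to converge.

no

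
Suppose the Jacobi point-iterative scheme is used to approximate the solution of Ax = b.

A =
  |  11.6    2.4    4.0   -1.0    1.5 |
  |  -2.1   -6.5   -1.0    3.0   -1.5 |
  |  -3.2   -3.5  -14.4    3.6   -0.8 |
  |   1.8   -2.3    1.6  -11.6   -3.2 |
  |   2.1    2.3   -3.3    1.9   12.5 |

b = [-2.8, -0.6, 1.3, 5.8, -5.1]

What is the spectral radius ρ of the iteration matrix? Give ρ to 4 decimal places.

0.5420

Diagonal D = diag(11.6, -6.5, -14.4, -11.6, 12.5); L, U strict lower/upper.
Jacobi: T = -D⁻¹(L+U), T[1,2] = -(-1)/(-6.5) = -0.1538; T[1,1] = 0.
  T[0,:] = [+0.0000 -0.2069 -0.3448 +0.0862 -0.1293]
  T[1,:] = [-0.3231 +0.0000 -0.1538 +0.4615 -0.2308]
  T[2,:] = [-0.2222 -0.2431 +0.0000 +0.2500 -0.0556]
  T[3,:] = [+0.1552 -0.1983 +0.1379 +0.0000 -0.2759]
  T[4,:] = [-0.1680 -0.1840 +0.2640 -0.1520 +0.0000]
|roots of det(T-λI)|: 0.5420, 0.3684, 0.3168, 0.3168, 0.2400.
spectral radius ρ = 0.5420; 0.5420 < 1 ⇒ converges.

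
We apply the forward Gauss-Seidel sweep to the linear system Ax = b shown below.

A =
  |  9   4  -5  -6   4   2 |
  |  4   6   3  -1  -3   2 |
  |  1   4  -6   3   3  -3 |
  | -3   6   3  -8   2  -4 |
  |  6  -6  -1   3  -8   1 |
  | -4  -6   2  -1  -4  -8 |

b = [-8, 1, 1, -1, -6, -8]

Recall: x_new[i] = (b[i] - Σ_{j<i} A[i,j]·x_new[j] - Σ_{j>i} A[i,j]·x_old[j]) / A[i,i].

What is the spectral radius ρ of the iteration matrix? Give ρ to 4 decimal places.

Split A = D + L + U, D = diag(9, 6, -6, -8, -8, -8).
Gauss-Seidel: T = -(D+L)⁻¹U, row 0 first, T[0,1] = -(4)/(9) = -0.4444; later rows by forward substitution.
  T[0,:] = [+0.0000  -0.4444  +0.5556  +0.6667  -0.4444  -0.2222]
  T[1,:] = [+0.0000  +0.2963  -0.8704  -0.2778  +0.7963  -0.1852]
  T[2,:] = [+0.0000  +0.1235  -0.4877  +0.4259  +0.9568  -0.6605]
  T[3,:] = [+0.0000  +0.4352  -1.0440  -0.2986  +1.3727  -0.8032]
  T[4,:] = [+0.0000  -0.4078  +0.7389  +0.5431  -0.5354  -0.1214]
  T[5,:] = [+0.0000  +0.1804  +0.0141  -0.2527  -0.0397  +0.2460]
|eigenvalues of T|: 1.1907, 0.7106, 0.2421, 0.1250, 0.0678, 0.0000.
spectral radius ρ = 1.1907; 1.1907 > 1, so it fails to converge.

1.1907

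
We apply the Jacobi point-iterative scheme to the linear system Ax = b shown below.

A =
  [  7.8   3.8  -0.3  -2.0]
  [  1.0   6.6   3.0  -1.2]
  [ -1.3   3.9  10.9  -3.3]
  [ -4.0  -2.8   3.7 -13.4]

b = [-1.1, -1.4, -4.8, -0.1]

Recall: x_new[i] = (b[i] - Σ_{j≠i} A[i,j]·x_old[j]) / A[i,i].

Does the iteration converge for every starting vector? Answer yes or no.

Write A = D+L+U with D = diag(7.8, 6.6, 10.9, -13.4).
Jacobi: T = -D⁻¹(L+U), T[0,1] = -(3.8)/(7.8) = -0.4872; T[0,0] = 0.
  T[0,:] = [+0.0000  -0.4872  +0.0385  +0.2564]
  T[1,:] = [-0.1515  +0.0000  -0.4545  +0.1818]
  T[2,:] = [+0.1193  -0.3578  +0.0000  +0.3028]
  T[3,:] = [-0.2985  -0.2090  +0.2761  +0.0000]
|roots of det(T-λI)|: 0.5676, 0.4130, 0.4130, 0.0890.
ρ(T) = max|λ| = 0.5676; 0.5676 < 1: convergent.

yes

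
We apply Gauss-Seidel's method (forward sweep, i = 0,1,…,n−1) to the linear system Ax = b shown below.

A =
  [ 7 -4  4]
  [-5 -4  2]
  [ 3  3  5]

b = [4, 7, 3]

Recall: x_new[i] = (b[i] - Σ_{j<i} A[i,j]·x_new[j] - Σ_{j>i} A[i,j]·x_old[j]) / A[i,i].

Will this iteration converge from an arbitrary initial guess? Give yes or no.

Let D = diag(7, -4, 5); L, U the strict triangles.
T_GS = -(D+L)⁻¹U: row 0 first, T[0,2] = -(4)/(7) = -0.5714; later rows by forward substitution.
  T[0,:] = [+0.0000, +0.5714, -0.5714]
  T[1,:] = [+0.0000, -0.7143, +1.2143]
  T[2,:] = [+0.0000, +0.0857, -0.3857]
|eigenvalues of T|: 0.9120, 0.1880, 0.0000.
ρ = 0.9120; 0.9120 < 1 ⇒ converges.

yes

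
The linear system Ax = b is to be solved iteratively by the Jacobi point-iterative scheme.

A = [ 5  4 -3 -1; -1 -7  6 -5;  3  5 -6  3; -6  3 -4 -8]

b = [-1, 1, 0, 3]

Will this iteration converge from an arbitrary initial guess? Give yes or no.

no

Write A = D+L+U with D = diag(5, -7, -6, -8).
Jacobi: T = -D⁻¹(L+U), T[3,2] = -(-4)/(-8) = -0.5000; T[3,3] = 0.
  T[0,:] = [+0.0000, -0.8000, +0.6000, +0.2000]
  T[1,:] = [-0.1429, +0.0000, +0.8571, -0.7143]
  T[2,:] = [+0.5000, +0.8333, +0.0000, +0.5000]
  T[3,:] = [-0.7500, +0.3750, -0.5000, +0.0000]
moduli |λ_i(T)| = 1.2039, 0.8128, 0.8128, 0.7872.
ρ = 1.2039; 1.2039 > 1, so it fails to converge.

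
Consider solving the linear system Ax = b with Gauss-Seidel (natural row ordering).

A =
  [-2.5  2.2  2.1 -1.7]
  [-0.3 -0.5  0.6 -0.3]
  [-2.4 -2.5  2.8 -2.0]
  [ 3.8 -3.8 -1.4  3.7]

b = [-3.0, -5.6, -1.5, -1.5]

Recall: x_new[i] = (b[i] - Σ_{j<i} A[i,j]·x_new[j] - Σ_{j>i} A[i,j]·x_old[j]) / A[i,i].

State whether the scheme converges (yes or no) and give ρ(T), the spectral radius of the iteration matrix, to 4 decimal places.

Write A = D+L+U with D = diag(-2.5, -0.5, 2.8, 3.7).
T_GS = -(D+L)⁻¹U: row 0 first, T[0,3] = -(-1.7)/(-2.5) = -0.6800; later rows by forward substitution.
  T[0,:] = [+0.0000  +0.8800  +0.8400  -0.6800]
  T[1,:] = [+0.0000  -0.5280  +0.6960  -0.1920]
  T[2,:] = [+0.0000  +0.2829  +1.3414  -0.0400]
  T[3,:] = [+0.0000  -1.3390  +0.3597  +0.4861]
|eigenvalues of T|: 1.4500, 0.8100, 0.6595, 0.0000.
spectral radius ρ = 1.4500; 1.4500 > 1, so it fails to converge.

no, ρ = 1.4500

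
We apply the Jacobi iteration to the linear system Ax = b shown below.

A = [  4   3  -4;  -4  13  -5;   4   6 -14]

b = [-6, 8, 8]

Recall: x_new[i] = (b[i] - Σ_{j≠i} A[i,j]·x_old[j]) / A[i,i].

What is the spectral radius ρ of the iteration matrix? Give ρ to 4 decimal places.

A = D + L + U where D = diag(4, 13, -14).
Jacobi: T = -D⁻¹(L+U), T[2,1] = -(6)/(-14) = +0.4286; T[2,2] = 0.
  T[0,:] = [+0.0000, -0.7500, +1.0000]
  T[1,:] = [+0.3077, +0.0000, +0.3846]
  T[2,:] = [+0.2857, +0.4286, +0.0000]
moduli |λ_i(T)| = 0.5557, 0.2983, 0.2983.
ρ = 0.5557; 0.5557 < 1 ⇒ converges.

0.5557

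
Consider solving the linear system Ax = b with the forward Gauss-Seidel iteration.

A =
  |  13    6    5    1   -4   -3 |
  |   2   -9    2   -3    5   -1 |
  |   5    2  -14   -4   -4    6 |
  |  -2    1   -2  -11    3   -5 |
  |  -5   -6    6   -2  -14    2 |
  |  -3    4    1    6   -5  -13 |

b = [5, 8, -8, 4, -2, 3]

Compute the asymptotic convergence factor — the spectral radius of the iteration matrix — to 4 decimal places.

Write A = D+L+U with D = diag(13, -9, -14, -11, -14, -13).
Gauss-Seidel: T = -(D+L)⁻¹U, row 0 first, T[0,3] = -(1)/(13) = -0.0769; later rows by forward substitution.
  T[0,:] = [+0.0000, -0.4615, -0.3846, -0.0769, +0.3077, +0.2308]
  T[1,:] = [+0.0000, -0.1026, +0.1368, -0.3504, +0.6239, -0.0598]
  T[2,:] = [+0.0000, -0.1795, -0.1178, -0.3632, -0.0867, +0.5024]
  T[3,:] = [+0.0000, +0.1072, +0.1038, +0.0482, +0.2893, -0.5933]
  T[4,:] = [+0.0000, +0.1166, +0.0134, +0.0151, -0.4558, +0.3862]
  T[5,:] = [+0.0000, +0.0658, +0.1645, -0.1016, +0.4231, -0.4554]
eigenvalue magnitudes: 0.9426, 0.2352, 0.1842, 0.1368, 0.0471, 0.0000.
ρ = 0.9426; 0.9426 < 1: convergent.

0.9426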